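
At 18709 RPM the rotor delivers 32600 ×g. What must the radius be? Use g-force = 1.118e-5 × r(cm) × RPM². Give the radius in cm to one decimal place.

8.3 cm

32600 = 1.118 × 10⁻⁵ × r × (18709)²
r = 32600 / (1.118 × 10⁻⁵ × 350,026,681) = 32600 / 3913.298 ≈ 8.331 cm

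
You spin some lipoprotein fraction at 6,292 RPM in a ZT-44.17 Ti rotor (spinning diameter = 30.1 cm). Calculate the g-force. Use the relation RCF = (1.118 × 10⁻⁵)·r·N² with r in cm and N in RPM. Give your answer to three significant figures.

6660 g

r = 30.1 / 2 = 15.05 cm
RCF = 1.118 × 10⁻⁵ × r × N²
RCF = 1.118 × 10⁻⁵ × 15.05 × (6292)² = 1.118 × 10⁻⁵ × 15.05 × 39,589,264 ≈ 6,661.2 × g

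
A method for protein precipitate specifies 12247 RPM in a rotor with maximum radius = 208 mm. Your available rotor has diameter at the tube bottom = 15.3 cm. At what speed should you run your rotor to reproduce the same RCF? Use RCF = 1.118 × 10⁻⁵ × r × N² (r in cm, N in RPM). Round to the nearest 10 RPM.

20190 RPM

Original rotor: r = 208 mm = 20.8 cm
RCF_original = 1.118 × 10⁻⁵ × 20.8 × (12247)² = 1.118 × 10⁻⁵ × 20.8 × 149,989,009 ≈ 34,879 × g
Your rotor: r = 15.3 / 2 = 7.65 cm
34,879 = 1.118 × 10⁻⁵ × 7.65 × N²
N² = 34,879 / (8.5527 × 10⁻⁵) = 407,812,737
N ≈ √407,812,737 ≈ 20,194.4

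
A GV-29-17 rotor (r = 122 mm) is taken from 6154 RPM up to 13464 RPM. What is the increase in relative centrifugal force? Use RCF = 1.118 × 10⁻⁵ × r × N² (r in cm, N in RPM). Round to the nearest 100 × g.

r = 122 mm = 12.2 cm
RCF₁ = 1.118 × 10⁻⁵ × 12.2 × (6154)² = 1.118 × 10⁻⁵ × 12.2 × 37,871,716 ≈ 5,165.6 × g
RCF₂ = 1.118 × 10⁻⁵ × 12.2 × (13464)² = 1.118 × 10⁻⁵ × 12.2 × 181,279,296 ≈ 24,725.8 × g
Increase = 24,725.8 − 5,165.6 = 19,560.2

≈ 19600 g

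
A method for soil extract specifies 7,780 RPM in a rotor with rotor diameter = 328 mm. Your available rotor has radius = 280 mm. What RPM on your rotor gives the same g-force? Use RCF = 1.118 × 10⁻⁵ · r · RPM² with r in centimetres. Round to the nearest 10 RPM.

Original rotor: r = 328 mm / 2 = 164 mm = 16.4 cm
RCF = 1.118 × 10⁻⁵ × r × N²
RCF_original = 1.118 × 10⁻⁵ × 16.4 × (7780)² = 1.118 × 10⁻⁵ × 16.4 × 60,528,400 ≈ 11,098 × g
Your rotor: r = 280 mm = 28.0 cm
11,098 = 1.118 × 10⁻⁵ × 28 × N²
N² = 11,098 / (31.304 × 10⁻⁵) = 35,452,338
N ≈ √35,452,338 ≈ 5,954.2

5950 RPM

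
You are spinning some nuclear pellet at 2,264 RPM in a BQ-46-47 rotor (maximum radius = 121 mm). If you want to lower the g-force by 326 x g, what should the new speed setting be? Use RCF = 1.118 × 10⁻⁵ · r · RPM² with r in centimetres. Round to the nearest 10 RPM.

N₂ ≈ 1650 RPM

r = 121 mm = 12.1 cm
Current RCF = 1.118 × 10⁻⁵ × 12.1 × (2264)² = 1.118 × 10⁻⁵ × 12.1 × 5,125,696 ≈ 693.4 × g
Target RCF = 693.4 − 326 = 367.4 × g
N² = 367.4 / (13.5278 × 10⁻⁵) = 2,715,889
N ≈ √2,715,889 ≈ 1,648.0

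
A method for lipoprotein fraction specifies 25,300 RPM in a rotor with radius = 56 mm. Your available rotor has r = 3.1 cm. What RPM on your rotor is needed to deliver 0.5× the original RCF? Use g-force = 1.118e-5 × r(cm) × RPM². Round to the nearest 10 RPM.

24040 RPM

Original rotor: r = 56 mm = 5.6 cm
RCF = 1.118 × 10⁻⁵ × r × N²
RCF_original = 1.118 × 10⁻⁵ × 5.6 × (25300)² = 1.118 × 10⁻⁵ × 5.6 × 640,090,000 ≈ 40,074.8 × g
Target RCF = 0.5 × 40,074.8 ≈ 20,037.4 × g
20,037.4 = 1.118 × 10⁻⁵ × 3.1 × N²
N² = 20,037.4 / (3.4658 × 10⁻⁵) = 578,146,460
N ≈ √578,146,460 ≈ 24,044.7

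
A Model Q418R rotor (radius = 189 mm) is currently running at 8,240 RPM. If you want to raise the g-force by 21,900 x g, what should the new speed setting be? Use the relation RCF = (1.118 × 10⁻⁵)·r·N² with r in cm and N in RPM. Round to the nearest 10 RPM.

13100 RPM

r = 189 mm = 18.9 cm
Current RCF = 1.118 × 10⁻⁵ × 18.9 × (8240)² = 1.118 × 10⁻⁵ × 18.9 × 67,897,600 ≈ 14,346.9 × g
Target RCF = 14,346.9 + 21,900 = 36,246.9 × g
N² = 36,246.9 / (21.1302 × 10⁻⁵) = 171,540,733
N ≈ √171,540,733 ≈ 13,097.4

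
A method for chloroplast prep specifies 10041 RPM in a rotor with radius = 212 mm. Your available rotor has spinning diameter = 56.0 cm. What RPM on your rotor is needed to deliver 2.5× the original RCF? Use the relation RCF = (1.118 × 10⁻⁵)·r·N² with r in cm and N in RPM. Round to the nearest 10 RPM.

≈ 13810 RPM

Original rotor: r = 212 mm = 21.2 cm
RCF_original = 1.118 × 10⁻⁵ × 21.2 × (10041)² = 1.118 × 10⁻⁵ × 21.2 × 100,821,681 ≈ 23,896.4 × g
Target RCF = 2.5 × 23,896.4 ≈ 59,741 × g
Your rotor: r = 56.0 / 2 = 28 cm
59,741 = 1.118 × 10⁻⁵ × 28 × N²
N² = 59,741 / (31.304 × 10⁻⁵) = 190,841,426
N ≈ √190,841,426 ≈ 13,814.5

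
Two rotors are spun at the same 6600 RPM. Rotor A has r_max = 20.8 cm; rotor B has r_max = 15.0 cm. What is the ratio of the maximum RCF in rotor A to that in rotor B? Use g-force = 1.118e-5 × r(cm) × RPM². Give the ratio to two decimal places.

At fixed N, RCF ∝ r, so RCF_A/RCF_B = r_A/r_B = 20.8 / 15.0 = 1.3867.

1.39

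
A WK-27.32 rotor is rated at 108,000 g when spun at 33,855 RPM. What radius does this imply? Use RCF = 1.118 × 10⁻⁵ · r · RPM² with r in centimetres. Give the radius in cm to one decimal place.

8.4 cm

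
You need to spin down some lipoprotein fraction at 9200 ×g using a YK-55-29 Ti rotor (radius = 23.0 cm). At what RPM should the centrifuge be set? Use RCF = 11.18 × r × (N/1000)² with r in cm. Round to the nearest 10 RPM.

RCF = 11.18 × r × (N/1000)²
9,200 = 11.18 × 23 × (N/1000)²
(N/1000)² = 9,200 / 257.14 = 35.77818
N = 1000 × √35.77818 ≈ 5,981.5

5980 RPM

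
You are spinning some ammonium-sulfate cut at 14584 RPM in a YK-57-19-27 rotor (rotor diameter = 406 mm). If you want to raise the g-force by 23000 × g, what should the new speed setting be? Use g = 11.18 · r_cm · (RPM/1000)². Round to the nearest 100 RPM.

r = 406 mm / 2 = 203 mm = 20.3 cm
Current RCF = 11.18 × 20.3 × (14.584)² = 11.18 × 20.3 × 212.693056 ≈ 48,271.5 × g
Target RCF = 48,271.5 + 23,000 = 71,271.5 × g
(N/1000)² = 71,271.5 / 226.954 = 314.035
N = 1000 × √314.035 ≈ 17,721.0

≈ 17700 RPM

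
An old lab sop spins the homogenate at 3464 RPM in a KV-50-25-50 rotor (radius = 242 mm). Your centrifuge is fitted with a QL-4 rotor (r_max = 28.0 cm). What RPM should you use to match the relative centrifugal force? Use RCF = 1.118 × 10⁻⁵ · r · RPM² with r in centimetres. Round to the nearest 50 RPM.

3200 RPM

Original rotor: r = 242 mm = 24.2 cm
RCF_original = 1.118 × 10⁻⁵ × 24.2 × (3464)² = 1.118 × 10⁻⁵ × 24.2 × 11,999,296 ≈ 3,246.5 × g
3,246.5 = 1.118 × 10⁻⁵ × 28 × N²
N² = 3,246.5 / (31.304 × 10⁻⁵) = 10,370,879
N ≈ √10,370,879 ≈ 3,220.4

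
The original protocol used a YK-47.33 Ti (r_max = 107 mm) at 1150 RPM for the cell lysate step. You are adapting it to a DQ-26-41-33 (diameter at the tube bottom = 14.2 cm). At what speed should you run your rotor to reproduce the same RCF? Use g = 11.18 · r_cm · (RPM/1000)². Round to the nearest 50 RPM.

≈ 1400 RPM

Original rotor: r = 107 mm = 10.7 cm
RCF_original = 11.18 × 10.7 × (1.15)² = 11.18 × 10.7 × 1.3225 ≈ 158.2 × g
Your rotor: r = 14.2 / 2 = 7.1 cm
158.2 = 11.18 × 7.1 × (N/1000)²
(N/1000)² = 158.2 / 79.378 = 1.992996
N = 1000 × √1.992996 ≈ 1,411.7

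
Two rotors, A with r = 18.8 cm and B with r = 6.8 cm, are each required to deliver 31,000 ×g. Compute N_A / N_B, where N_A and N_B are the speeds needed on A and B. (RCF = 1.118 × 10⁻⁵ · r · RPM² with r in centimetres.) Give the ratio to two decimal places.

At fixed RCF, N ∝ 1/√r, so N_A/N_B = √(r_B/r_A) = √(6.8/18.8) = √0.361702 = 0.6014.

0.60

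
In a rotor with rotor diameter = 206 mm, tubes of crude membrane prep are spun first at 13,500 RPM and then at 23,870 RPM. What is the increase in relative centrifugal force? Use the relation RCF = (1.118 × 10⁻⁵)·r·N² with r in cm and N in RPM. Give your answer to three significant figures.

≈ 44600 x g

r = 206 mm / 2 = 103 mm = 10.3 cm
RCF₁ = 1.118 × 10⁻⁵ × 10.3 × (13500)² = 1.118 × 10⁻⁵ × 10.3 × 182,250,000 ≈ 20,986.8 × g
RCF₂ = 1.118 × 10⁻⁵ × 10.3 × (23870)² = 1.118 × 10⁻⁵ × 10.3 × 569,776,900 ≈ 65,612.1 × g
Increase = 65,612.1 − 20,986.8 = 44,625.3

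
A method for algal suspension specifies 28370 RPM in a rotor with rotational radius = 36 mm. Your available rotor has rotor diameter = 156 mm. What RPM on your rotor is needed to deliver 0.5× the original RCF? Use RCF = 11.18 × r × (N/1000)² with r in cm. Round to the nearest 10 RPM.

≈ 13630 RPM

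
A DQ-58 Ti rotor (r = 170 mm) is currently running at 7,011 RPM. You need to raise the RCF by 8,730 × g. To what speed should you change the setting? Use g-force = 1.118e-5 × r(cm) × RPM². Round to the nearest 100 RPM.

N₂ ≈ 9800 RPM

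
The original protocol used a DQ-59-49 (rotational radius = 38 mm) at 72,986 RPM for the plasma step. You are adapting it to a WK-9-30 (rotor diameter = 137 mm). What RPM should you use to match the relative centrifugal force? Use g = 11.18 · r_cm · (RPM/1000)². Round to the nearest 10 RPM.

≈ 54360 RPM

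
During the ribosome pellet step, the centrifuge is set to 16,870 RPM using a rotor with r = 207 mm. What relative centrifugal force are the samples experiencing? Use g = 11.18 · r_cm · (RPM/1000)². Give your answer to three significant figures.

≈ 65900 ×g

r = 207 mm = 20.7 cm
RCF = 11.18 × r × (N/1000)²
RCF = 11.18 × 20.7 × (16.87)² = 11.18 × 20.7 × 284.5969 ≈ 65,863.1 × g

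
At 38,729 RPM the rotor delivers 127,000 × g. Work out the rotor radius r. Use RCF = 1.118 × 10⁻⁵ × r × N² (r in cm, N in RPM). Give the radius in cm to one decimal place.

RCF = 1.118 × 10⁻⁵ × r × N²
127000 = 1.118 × 10⁻⁵ × r × (38729)²
r = 127000 / (1.118 × 10⁻⁵ × 1,499,935,441) = 127000 / 16769.28 ≈ 7.573 cm

r ≈ 7.6 cm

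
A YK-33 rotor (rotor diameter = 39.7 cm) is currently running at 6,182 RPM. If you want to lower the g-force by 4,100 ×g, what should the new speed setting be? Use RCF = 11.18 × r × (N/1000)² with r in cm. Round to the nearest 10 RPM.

≈ 4440 RPM

r = 39.7 / 2 = 19.85 cm
Current RCF = 11.18 × 19.85 × (6.182)² = 11.18 × 19.85 × 38.217124 ≈ 8,481.3 × g
Target RCF = 8,481.3 − 4,100 = 4,381.3 × g
(N/1000)² = 4,381.3 / 221.923 = 19.74243
N = 1000 × √19.74243 ≈ 4,443.2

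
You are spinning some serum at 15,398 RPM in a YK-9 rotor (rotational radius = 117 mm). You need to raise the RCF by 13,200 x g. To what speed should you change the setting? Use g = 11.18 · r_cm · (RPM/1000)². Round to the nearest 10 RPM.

N₂ ≈ 18390 RPM

r = 117 mm = 11.7 cm
Current RCF = 11.18 × 11.7 × (15.398)² = 11.18 × 11.7 × 237.098404 ≈ 31,013.9 × g
Target RCF = 31,013.9 + 13,200 = 44,213.9 × g
(N/1000)² = 44,213.9 / 130.806 = 338.0113
N = 1000 × √338.0113 ≈ 18,385.1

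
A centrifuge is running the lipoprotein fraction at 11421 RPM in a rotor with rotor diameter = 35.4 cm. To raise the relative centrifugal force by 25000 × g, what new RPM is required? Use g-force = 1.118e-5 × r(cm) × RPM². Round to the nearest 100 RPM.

≈ 16000 RPM

r = 35.4 / 2 = 17.7 cm
Current RCF = 1.118 × 10⁻⁵ × 17.7 × (11421)² = 1.118 × 10⁻⁵ × 17.7 × 130,439,241 ≈ 25,812.1 × g
Target RCF = 25,812.1 + 25,000 = 50,812.1 × g
N² = 50,812.1 / (19.7886 × 10⁻⁵) = 256,774,608
N ≈ √256,774,608 ≈ 16,024.2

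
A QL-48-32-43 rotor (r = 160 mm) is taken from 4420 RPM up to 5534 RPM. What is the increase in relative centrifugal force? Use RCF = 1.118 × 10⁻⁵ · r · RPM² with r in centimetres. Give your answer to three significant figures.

1980 × g

r = 160 mm = 16.0 cm
RCF₁ = 1.118 × 10⁻⁵ × 16 × (4420)² = 1.118 × 10⁻⁵ × 16 × 19,536,400 ≈ 3,494.7 × g
RCF₂ = 1.118 × 10⁻⁵ × 16 × (5534)² = 1.118 × 10⁻⁵ × 16 × 30,625,156 ≈ 5,478.2 × g
Increase = 5,478.2 − 3,494.7 = 1,983.5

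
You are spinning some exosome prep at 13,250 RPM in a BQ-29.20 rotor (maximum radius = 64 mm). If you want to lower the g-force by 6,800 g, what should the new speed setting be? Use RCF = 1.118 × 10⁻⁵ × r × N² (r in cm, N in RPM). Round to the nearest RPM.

r = 64 mm = 6.4 cm
Current RCF = 1.118 × 10⁻⁵ × 6.4 × (13250)² = 1.118 × 10⁻⁵ × 6.4 × 175,562,500 ≈ 12,561.8 × g
Target RCF = 12,561.8 − 6,800 = 5,761.8 × g
N² = 5,761.8 / (7.1552 × 10⁻⁵) = 80,526,051
N ≈ √80,526,051 ≈ 8,973.6

≈ 8974 RPM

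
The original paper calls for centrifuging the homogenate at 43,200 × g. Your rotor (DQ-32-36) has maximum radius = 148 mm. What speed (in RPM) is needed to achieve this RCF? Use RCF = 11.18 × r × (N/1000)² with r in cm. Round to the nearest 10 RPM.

r = 148 mm = 14.8 cm
43,200 = 11.18 × 14.8 × (N/1000)²
(N/1000)² = 43,200 / 165.464 = 261.084
N = 1000 × √261.084 ≈ 16,158.1

16160 RPM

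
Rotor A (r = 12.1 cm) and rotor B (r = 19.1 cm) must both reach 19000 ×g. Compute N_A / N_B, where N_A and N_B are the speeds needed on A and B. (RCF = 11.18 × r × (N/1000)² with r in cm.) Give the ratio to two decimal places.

At fixed RCF, N ∝ 1/√r, so N_A/N_B = √(r_B/r_A) = √(19.1/12.1) = √1.578512 = 1.2564.

1.26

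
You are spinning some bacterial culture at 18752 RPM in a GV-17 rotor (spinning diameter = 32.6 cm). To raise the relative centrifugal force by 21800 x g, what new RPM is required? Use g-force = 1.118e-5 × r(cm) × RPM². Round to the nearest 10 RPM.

r = 32.6 / 2 = 16.3 cm
Current RCF = 1.118 × 10⁻⁵ × 16.3 × (18752)² = 1.118 × 10⁻⁵ × 16.3 × 351,637,504 ≈ 64,080.3 × g
Target RCF = 64,080.3 + 21,800 = 85,880.3 × g
N² = 85,880.3 / (18.2234 × 10⁻⁵) = 471,263,870
N ≈ √471,263,870 ≈ 21,708.6

≈ 21710 RPM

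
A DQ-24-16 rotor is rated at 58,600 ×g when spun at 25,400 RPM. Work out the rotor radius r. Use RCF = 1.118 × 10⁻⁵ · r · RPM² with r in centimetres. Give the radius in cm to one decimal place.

r ≈ 8.1 cm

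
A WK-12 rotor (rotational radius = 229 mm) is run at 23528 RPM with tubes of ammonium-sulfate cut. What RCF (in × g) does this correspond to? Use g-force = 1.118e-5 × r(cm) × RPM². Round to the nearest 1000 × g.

r = 229 mm = 22.9 cm
RCF = 1.118 × 10⁻⁵ × 22.9 × (23528)² = 1.118 × 10⁻⁵ × 22.9 × 553,566,784 ≈ 141,725.3 × g

≈ 142000 × g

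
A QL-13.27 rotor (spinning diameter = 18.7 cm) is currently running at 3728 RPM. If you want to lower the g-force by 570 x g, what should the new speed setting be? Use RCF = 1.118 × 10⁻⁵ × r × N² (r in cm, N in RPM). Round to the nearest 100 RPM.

≈ 2900 RPM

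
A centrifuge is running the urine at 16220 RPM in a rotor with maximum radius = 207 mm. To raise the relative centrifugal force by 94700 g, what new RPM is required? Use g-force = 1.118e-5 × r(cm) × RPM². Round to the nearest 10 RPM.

N₂ ≈ 25930 RPM

r = 207 mm = 20.7 cm
Current RCF = 1.118 × 10⁻⁵ × 20.7 × (16220)² = 1.118 × 10⁻⁵ × 20.7 × 263,088,400 ≈ 60,885.5 × g
Target RCF = 60,885.5 + 94,700 = 155,585.5 × g
N² = 155,585.5 / (23.1426 × 10⁻⁵) = 672,290,495
N ≈ √672,290,495 ≈ 25,928.6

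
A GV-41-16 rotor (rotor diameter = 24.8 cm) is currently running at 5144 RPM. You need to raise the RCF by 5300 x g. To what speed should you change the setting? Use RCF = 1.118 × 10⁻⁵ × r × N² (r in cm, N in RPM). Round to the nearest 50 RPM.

r = 24.8 / 2 = 12.4 cm
Current RCF = 1.118 × 10⁻⁵ × 12.4 × (5144)² = 1.118 × 10⁻⁵ × 12.4 × 26,460,736 ≈ 3,668.3 × g
Target RCF = 3,668.3 + 5,300 = 8,968.3 × g
N² = 8,968.3 / (13.8632 × 10⁻⁵) = 64,691,413
N ≈ √64,691,413 ≈ 8,043.1

8050 RPM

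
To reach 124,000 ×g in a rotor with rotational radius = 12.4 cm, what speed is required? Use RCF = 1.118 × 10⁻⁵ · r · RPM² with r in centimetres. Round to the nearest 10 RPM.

124,000 = 1.118 × 10⁻⁵ × 12.4 × N²
N² = 124,000 / (13.8632 × 10⁻⁵) = 894,454,383
N ≈ √894,454,383 ≈ 29,907.4

N ≈ 29910 RPM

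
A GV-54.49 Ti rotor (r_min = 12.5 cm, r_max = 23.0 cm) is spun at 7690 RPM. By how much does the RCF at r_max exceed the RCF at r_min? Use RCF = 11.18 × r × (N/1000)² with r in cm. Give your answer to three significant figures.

≈ 6940 ×g

ΔRCF = 11.18 × (r_max − r_min) × (N/1000)² = 11.18 × 10.5 × 59.1361 ≈ 6,942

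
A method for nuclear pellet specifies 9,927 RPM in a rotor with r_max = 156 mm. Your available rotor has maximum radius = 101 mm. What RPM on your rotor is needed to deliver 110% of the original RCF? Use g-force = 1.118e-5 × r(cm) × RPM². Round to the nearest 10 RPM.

≈ 12940 RPM

Original rotor: r = 156 mm = 15.6 cm
RCF_original = 1.118 × 10⁻⁵ × 15.6 × (9927)² = 1.118 × 10⁻⁵ × 15.6 × 98,545,329 ≈ 17,187.1 × g
Target RCF = 1.1 × 17,187.1 ≈ 18,905.8 × g
Your rotor: r = 101 mm = 10.1 cm
18,905.8 = 1.118 × 10⁻⁵ × 10.1 × N²
N² = 18,905.8 / (11.2918 × 10⁻⁵) = 167,429,462
N ≈ √167,429,462 ≈ 12,939.5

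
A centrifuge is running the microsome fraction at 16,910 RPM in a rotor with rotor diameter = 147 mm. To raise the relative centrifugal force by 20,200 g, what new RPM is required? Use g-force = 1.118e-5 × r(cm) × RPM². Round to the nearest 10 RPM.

r = 147 mm / 2 = 73.5 mm = 7.35 cm
Current RCF = 1.118 × 10⁻⁵ × 7.35 × (16910)² = 1.118 × 10⁻⁵ × 7.35 × 285,948,100 ≈ 23,497.2 × g
Target RCF = 23,497.2 + 20,200 = 43,697.2 × g
N² = 43,697.2 / (8.2173 × 10⁻⁵) = 531,770,776
N ≈ √531,770,776 ≈ 23,060.2

23060 RPM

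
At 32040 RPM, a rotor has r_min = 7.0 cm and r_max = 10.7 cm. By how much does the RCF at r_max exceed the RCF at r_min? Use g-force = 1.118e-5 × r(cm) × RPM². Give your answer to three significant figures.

≈ 42500 x g

ΔRCF = 1.118 × 10⁻⁵ × (r_max − r_min) × N² = 1.118 × 10⁻⁵ × 3.7 × 1,026,561,600 ≈ 42,464.7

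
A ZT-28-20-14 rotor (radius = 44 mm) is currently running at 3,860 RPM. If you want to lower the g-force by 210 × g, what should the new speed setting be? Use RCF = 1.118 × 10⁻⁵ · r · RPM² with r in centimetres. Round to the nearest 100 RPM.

N₂ ≈ 3300 RPM

r = 44 mm = 4.4 cm
Current RCF = 1.118 × 10⁻⁵ × 4.4 × (3860)² = 1.118 × 10⁻⁵ × 4.4 × 14,899,600 ≈ 732.9 × g
Target RCF = 732.9 − 210 = 522.9 × g
N² = 522.9 / (4.9192 × 10⁻⁵) = 10,629,777
N ≈ √10,629,777 ≈ 3,260.3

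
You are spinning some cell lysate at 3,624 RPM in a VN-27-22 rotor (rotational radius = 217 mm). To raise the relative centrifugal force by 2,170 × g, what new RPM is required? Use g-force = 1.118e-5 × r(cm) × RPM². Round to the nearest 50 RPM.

≈ 4700 RPM

r = 217 mm = 21.7 cm
Current RCF = 1.118 × 10⁻⁵ × 21.7 × (3624)² = 1.118 × 10⁻⁵ × 21.7 × 13,133,376 ≈ 3,186.2 × g
Target RCF = 3,186.2 + 2,170 = 5,356.2 × g
N² = 5,356.2 / (24.2606 × 10⁻⁵) = 22,077,772
N ≈ √22,077,772 ≈ 4,698.7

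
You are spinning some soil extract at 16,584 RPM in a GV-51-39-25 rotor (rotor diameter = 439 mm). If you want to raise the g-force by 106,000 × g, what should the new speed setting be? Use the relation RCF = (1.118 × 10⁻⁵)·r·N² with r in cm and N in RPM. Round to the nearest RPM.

r = 439 mm / 2 = 219.5 mm = 21.95 cm
Current RCF = 1.118 × 10⁻⁵ × 21.95 × (16584)² = 1.118 × 10⁻⁵ × 21.95 × 275,029,056 ≈ 67,492.4 × g
Target RCF = 67,492.4 + 106,000 = 173,492.4 × g
N² = 173,492.4 / (24.5401 × 10⁻⁵) = 706,975,114
N ≈ √706,975,114 ≈ 26,589.0

N₂ ≈ 26589 RPM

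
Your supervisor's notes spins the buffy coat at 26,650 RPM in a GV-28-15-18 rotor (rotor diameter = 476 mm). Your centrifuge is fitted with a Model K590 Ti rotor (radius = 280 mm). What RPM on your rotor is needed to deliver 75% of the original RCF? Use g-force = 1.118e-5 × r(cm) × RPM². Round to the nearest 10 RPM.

≈ 21280 RPM

Original rotor: r = 476 mm / 2 = 238 mm = 23.8 cm
RCF_original = 1.118 × 10⁻⁵ × 23.8 × (26650)² = 1.118 × 10⁻⁵ × 23.8 × 710,222,500 ≈ 188,978.8 × g
Target RCF = 0.75 × 188,978.8 ≈ 141,734.1 × g
Your rotor: r = 280 mm = 28.0 cm
141,734.1 = 1.118 × 10⁻⁵ × 28 × N²
N² = 141,734.1 / (31.304 × 10⁻⁵) = 452,766,739
N ≈ √452,766,739 ≈ 21,278.3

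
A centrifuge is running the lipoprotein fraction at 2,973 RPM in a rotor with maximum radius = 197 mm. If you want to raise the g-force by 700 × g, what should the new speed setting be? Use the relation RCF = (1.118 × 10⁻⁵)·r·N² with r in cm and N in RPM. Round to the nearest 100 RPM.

3500 RPM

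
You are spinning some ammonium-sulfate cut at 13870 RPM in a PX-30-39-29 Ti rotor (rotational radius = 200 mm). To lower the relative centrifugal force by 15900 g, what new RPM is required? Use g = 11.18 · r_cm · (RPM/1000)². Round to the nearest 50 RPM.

r = 200 mm = 20.0 cm
Current RCF = 11.18 × 20 × (13.87)² = 11.18 × 20 × 192.3769 ≈ 43,015.5 × g
Target RCF = 43,015.5 − 15,900 = 27,115.5 × g
(N/1000)² = 27,115.5 / 223.6 = 121.2679
N = 1000 × √121.2679 ≈ 11,012.2

N₂ ≈ 11000 RPM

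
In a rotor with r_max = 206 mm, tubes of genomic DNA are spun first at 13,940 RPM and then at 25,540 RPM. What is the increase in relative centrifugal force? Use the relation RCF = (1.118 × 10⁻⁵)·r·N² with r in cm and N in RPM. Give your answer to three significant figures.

≈ 105000 g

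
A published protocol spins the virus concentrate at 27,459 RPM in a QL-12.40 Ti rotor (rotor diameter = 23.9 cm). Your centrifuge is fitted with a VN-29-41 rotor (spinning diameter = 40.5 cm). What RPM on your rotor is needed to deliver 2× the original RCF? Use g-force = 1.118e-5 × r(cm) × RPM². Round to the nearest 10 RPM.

≈ 29830 RPM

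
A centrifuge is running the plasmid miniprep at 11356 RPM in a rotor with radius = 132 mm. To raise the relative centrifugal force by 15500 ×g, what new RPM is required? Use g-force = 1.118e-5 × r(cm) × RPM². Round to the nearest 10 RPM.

≈ 15300 RPM

r = 132 mm = 13.2 cm
Current RCF = 1.118 × 10⁻⁵ × 13.2 × (11356)² = 1.118 × 10⁻⁵ × 13.2 × 128,958,736 ≈ 19,031.2 × g
Target RCF = 19,031.2 + 15,500 = 34,531.2 × g
N² = 34,531.2 / (14.7576 × 10⁻⁵) = 233,989,267
N ≈ √233,989,267 ≈ 15,296.7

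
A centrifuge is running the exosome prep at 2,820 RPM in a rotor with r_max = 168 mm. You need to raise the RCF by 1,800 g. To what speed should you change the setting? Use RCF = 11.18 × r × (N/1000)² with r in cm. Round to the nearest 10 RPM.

r = 168 mm = 16.8 cm
Current RCF = 11.18 × 16.8 × (2.82)² = 11.18 × 16.8 × 7.9524 ≈ 1,493.7 × g
Target RCF = 1,493.7 + 1,800 = 3,293.7 × g
(N/1000)² = 3,293.7 / 187.824 = 17.5361
N = 1000 × √17.5361 ≈ 4,187.6

≈ 4190 RPM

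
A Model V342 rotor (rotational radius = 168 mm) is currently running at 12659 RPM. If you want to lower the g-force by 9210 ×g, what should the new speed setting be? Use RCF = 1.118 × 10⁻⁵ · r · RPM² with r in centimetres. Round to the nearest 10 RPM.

r = 168 mm = 16.8 cm
Current RCF = 1.118 × 10⁻⁵ × 16.8 × (12659)² = 1.118 × 10⁻⁵ × 16.8 × 160,250,281 ≈ 30,098.8 × g
Target RCF = 30,098.8 − 9,210 = 20,888.8 × g
N² = 20,888.8 / (18.7824 × 10⁻⁵) = 111,214,754
N ≈ √111,214,754 ≈ 10,545.8

N₂ ≈ 10550 RPM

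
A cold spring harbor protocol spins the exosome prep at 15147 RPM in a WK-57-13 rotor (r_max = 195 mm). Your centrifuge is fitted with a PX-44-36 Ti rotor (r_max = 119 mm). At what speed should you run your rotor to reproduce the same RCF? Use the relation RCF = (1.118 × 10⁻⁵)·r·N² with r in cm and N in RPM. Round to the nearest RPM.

Original rotor: r = 195 mm = 19.5 cm
RCF_original = 1.118 × 10⁻⁵ × 19.5 × (15147)² = 1.118 × 10⁻⁵ × 19.5 × 229,431,609 ≈ 50,018.4 × g
Your rotor: r = 119 mm = 11.9 cm
50,018.4 = 1.118 × 10⁻⁵ × 11.9 × N²
N² = 50,018.4 / (13.3042 × 10⁻⁵) = 375,959,471
N ≈ √375,959,471 ≈ 19,389.7

19390 RPM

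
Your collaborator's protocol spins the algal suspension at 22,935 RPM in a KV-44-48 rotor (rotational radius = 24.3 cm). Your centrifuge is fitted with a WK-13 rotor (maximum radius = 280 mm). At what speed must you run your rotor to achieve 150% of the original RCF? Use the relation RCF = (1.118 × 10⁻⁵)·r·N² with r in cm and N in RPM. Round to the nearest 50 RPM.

26150 RPM

RCF_original = 1.118 × 10⁻⁵ × 24.3 × (22935)² = 1.118 × 10⁻⁵ × 24.3 × 526,014,225 ≈ 142,904.4 × g
Target RCF = 1.5 × 142,904.4 ≈ 214,356.6 × g
Your rotor: r = 280 mm = 28.0 cm
214,356.6 = 1.118 × 10⁻⁵ × 28 × N²
N² = 214,356.6 / (31.304 × 10⁻⁵) = 684,757,858
N ≈ √684,757,858 ≈ 26,167.9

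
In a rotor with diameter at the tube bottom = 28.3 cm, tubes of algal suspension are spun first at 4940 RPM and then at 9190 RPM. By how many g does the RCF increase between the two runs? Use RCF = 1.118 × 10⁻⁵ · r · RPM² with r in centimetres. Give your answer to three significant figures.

r = 28.3 / 2 = 14.15 cm
RCF₁ = 1.118 × 10⁻⁵ × 14.15 × (4940)² = 1.118 × 10⁻⁵ × 14.15 × 24,403,600 ≈ 3,860.6 × g
RCF₂ = 1.118 × 10⁻⁵ × 14.15 × (9190)² = 1.118 × 10⁻⁵ × 14.15 × 84,456,100 ≈ 13,360.7 × g
Increase = 13,360.7 − 3,860.6 = 9,500.1

9500 g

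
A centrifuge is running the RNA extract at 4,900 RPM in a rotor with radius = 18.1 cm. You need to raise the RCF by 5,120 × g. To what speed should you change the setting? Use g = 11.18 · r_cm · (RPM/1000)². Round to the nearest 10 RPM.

Current RCF = 11.18 × 18.1 × (4.9)² = 11.18 × 18.1 × 24.01 ≈ 4,858.6 × g
Target RCF = 4,858.6 + 5,120 = 9,978.6 × g
(N/1000)² = 9,978.6 / 202.358 = 49.31162
N = 1000 × √49.31162 ≈ 7,022.2

N₂ ≈ 7020 RPM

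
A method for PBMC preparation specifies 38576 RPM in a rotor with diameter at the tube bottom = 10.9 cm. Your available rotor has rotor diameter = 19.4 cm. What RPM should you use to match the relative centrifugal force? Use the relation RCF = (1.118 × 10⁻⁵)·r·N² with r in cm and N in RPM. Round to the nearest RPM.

Original rotor: r = 10.9 / 2 = 5.45 cm
RCF_original = 1.118 × 10⁻⁵ × 5.45 × (38576)² = 1.118 × 10⁻⁵ × 5.45 × 1,488,107,776 ≈ 90,671.9 × g
Your rotor: r = 19.4 / 2 = 9.7 cm
90,671.9 = 1.118 × 10⁻⁵ × 9.7 × N²
N² = 90,671.9 / (10.8446 × 10⁻⁵) = 836,101,839
N ≈ √836,101,839 ≈ 28,915.4

28915 RPM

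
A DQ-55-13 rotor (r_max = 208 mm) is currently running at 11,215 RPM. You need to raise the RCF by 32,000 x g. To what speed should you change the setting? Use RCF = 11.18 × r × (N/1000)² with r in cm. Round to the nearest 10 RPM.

≈ 16230 RPM

r = 208 mm = 20.8 cm
Current RCF = 11.18 × 20.8 × (11.215)² = 11.18 × 20.8 × 125.776225 ≈ 29,248.5 × g
Target RCF = 29,248.5 + 32,000 = 61,248.5 × g
(N/1000)² = 61,248.5 / 232.544 = 263.3846
N = 1000 × √263.3846 ≈ 16,229.1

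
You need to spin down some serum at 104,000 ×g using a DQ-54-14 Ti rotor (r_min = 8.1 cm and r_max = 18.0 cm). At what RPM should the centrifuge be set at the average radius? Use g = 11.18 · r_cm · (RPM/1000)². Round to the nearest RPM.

r_avg = (8.1 + 18.0) / 2 = 13.05 cm
104,000 = 11.18 × 13.05 × (N/1000)²
(N/1000)² = 104,000 / 145.899 = 712.8219
N = 1000 × √712.8219 ≈ 26,698.7

N ≈ 26699 RPM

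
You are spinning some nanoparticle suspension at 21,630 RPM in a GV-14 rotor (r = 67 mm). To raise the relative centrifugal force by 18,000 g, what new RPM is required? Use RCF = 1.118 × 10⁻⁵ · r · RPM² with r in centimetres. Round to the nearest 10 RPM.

26610 RPM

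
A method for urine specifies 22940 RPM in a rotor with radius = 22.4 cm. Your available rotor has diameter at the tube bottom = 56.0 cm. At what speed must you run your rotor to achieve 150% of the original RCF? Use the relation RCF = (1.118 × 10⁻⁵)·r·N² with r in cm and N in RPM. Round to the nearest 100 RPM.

RCF_original = 1.118 × 10⁻⁵ × 22.4 × (22940)² = 1.118 × 10⁻⁵ × 22.4 × 526,243,600 ≈ 131,788.2 × g
Target RCF = 1.5 × 131,788.2 ≈ 197,682.3 × g
Your rotor: r = 56.0 / 2 = 28 cm
197,682.3 = 1.118 × 10⁻⁵ × 28 × N²
N² = 197,682.3 / (31.304 × 10⁻⁵) = 631,492,142
N ≈ √631,492,142 ≈ 25,129.5

≈ 25100 RPM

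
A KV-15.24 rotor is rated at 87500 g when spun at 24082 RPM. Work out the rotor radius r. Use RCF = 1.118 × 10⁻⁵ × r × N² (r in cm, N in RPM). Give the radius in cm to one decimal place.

87500 = 1.118 × 10⁻⁵ × r × (24082)²
r = 87500 / (1.118 × 10⁻⁵ × 579,942,724) = 87500 / 6483.76 ≈ 13.495 cm

≈ 13.5 cm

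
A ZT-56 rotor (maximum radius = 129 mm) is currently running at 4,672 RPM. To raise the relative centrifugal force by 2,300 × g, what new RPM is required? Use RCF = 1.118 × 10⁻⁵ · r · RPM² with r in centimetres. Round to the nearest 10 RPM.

r = 129 mm = 12.9 cm
Current RCF = 1.118 × 10⁻⁵ × 12.9 × (4672)² = 1.118 × 10⁻⁵ × 12.9 × 21,827,584 ≈ 3,148 × g
Target RCF = 3,148 + 2,300 = 5,448 × g
N² = 5,448 / (14.4222 × 10⁻⁵) = 37,775,097
N ≈ √37,775,097 ≈ 6,146.1

N₂ ≈ 6150 RPM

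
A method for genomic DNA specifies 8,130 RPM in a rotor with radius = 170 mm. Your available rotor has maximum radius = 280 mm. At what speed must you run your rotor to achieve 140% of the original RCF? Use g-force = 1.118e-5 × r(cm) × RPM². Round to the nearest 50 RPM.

≈ 7500 RPM

Original rotor: r = 170 mm = 17.0 cm
RCF_original = 1.118 × 10⁻⁵ × 17 × (8130)² = 1.118 × 10⁻⁵ × 17 × 66,096,900 ≈ 12,562.4 × g
Target RCF = 1.4 × 12,562.4 ≈ 17,587.4 × g
Your rotor: r = 280 mm = 28.0 cm
17,587.4 = 1.118 × 10⁻⁵ × 28 × N²
N² = 17,587.4 / (31.304 × 10⁻⁵) = 56,182,596
N ≈ √56,182,596 ≈ 7,495.5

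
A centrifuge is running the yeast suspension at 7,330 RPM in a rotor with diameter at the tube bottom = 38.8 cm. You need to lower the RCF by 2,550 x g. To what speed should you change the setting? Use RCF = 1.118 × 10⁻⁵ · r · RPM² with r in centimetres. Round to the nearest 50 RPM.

r = 38.8 / 2 = 19.4 cm
Current RCF = 1.118 × 10⁻⁵ × 19.4 × (7330)² = 1.118 × 10⁻⁵ × 19.4 × 53,728,900 ≈ 11,653.4 × g
Target RCF = 11,653.4 − 2,550 = 9,103.4 × g
N² = 9,103.4 / (21.6892 × 10⁻⁵) = 41,972,041
N ≈ √41,972,041 ≈ 6,478.6

N₂ ≈ 6500 RPM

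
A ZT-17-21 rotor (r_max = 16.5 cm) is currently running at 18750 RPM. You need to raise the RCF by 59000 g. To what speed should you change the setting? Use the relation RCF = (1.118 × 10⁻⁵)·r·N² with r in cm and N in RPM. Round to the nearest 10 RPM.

Current RCF = 1.118 × 10⁻⁵ × 16.5 × (18750)² = 1.118 × 10⁻⁵ × 16.5 × 351,562,500 ≈ 64,852.7 × g
Target RCF = 64,852.7 + 59,000 = 123,852.7 × g
N² = 123,852.7 / (18.447 × 10⁻⁵) = 671,397,517
N ≈ √671,397,517 ≈ 25,911.3

25910 RPM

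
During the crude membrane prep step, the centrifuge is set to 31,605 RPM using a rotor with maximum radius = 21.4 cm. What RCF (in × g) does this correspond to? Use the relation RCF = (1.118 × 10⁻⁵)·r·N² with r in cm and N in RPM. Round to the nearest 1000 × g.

RCF ≈ 239000 × g

RCF = 1.118 × 10⁻⁵ × 21.4 × (31605)² = 1.118 × 10⁻⁵ × 21.4 × 998,876,025 ≈ 238,983.1 × g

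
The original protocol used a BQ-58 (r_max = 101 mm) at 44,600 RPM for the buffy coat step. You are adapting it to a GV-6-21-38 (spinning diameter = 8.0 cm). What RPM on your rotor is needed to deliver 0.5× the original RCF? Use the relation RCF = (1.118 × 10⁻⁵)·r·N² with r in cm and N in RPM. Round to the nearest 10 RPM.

≈ 50110 RPM

Original rotor: r = 101 mm = 10.1 cm
RCF = 1.118 × 10⁻⁵ × r × N²
RCF_original = 1.118 × 10⁻⁵ × 10.1 × (44600)² = 1.118 × 10⁻⁵ × 10.1 × 1,989,160,000 ≈ 224,612 × g
Target RCF = 0.5 × 224,612 ≈ 112,306 × g
Your rotor: r = 8.0 / 2 = 4 cm
112,306 = 1.118 × 10⁻⁵ × 4 × N²
N² = 112,306 / (4.472 × 10⁻⁵) = 2,511,314,848
N ≈ √2,511,314,848 ≈ 50,113.0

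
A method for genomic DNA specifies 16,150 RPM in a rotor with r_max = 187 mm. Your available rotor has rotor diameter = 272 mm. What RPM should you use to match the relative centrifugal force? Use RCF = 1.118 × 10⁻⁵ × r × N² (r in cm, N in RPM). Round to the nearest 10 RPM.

Original rotor: r = 187 mm = 18.7 cm
RCF_original = 1.118 × 10⁻⁵ × 18.7 × (16150)² = 1.118 × 10⁻⁵ × 18.7 × 260,822,500 ≈ 54,529.1 × g
Your rotor: r = 272 mm / 2 = 136 mm = 13.6 cm
54,529.1 = 1.118 × 10⁻⁵ × 13.6 × N²
N² = 54,529.1 / (15.2048 × 10⁻⁵) = 358,630,827
N ≈ √358,630,827 ≈ 18,937.6

18940 RPM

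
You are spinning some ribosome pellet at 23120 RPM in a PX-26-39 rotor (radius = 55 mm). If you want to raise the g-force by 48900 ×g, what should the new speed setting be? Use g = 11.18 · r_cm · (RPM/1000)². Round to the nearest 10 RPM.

r = 55 mm = 5.5 cm
Current RCF = 11.18 × 5.5 × (23.12)² = 11.18 × 5.5 × 534.5344 ≈ 32,868.5 × g
Target RCF = 32,868.5 + 48,900 = 81,768.5 × g
(N/1000)² = 81,768.5 / 61.49 = 1329.785
N = 1000 × √1329.785 ≈ 36,466.2

36470 RPM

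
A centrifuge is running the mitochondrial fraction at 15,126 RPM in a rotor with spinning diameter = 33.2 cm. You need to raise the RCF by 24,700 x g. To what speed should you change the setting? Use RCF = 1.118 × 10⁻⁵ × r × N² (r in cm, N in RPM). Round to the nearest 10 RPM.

19020 RPM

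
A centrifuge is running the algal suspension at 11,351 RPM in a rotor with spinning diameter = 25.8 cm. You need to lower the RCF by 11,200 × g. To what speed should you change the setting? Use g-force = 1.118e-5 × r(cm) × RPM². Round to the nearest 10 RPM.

r = 25.8 / 2 = 12.9 cm
Current RCF = 1.118 × 10⁻⁵ × 12.9 × (11351)² = 1.118 × 10⁻⁵ × 12.9 × 128,845,201 ≈ 18,582.3 × g
Target RCF = 18,582.3 − 11,200 = 7,382.3 × g
N² = 7,382.3 / (14.4222 × 10⁻⁵) = 51,187,059
N ≈ √51,187,059 ≈ 7,154.5

7150 RPM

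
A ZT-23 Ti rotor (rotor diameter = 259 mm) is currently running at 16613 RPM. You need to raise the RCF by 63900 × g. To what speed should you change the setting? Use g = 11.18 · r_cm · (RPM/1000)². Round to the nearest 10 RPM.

r = 259 mm / 2 = 129.5 mm = 12.95 cm
Current RCF = 11.18 × 12.95 × (16.613)² = 11.18 × 12.95 × 275.991769 ≈ 39,958.4 × g
Target RCF = 39,958.4 + 63,900 = 103,858.4 × g
(N/1000)² = 103,858.4 / 144.781 = 717.3483
N = 1000 × √717.3483 ≈ 26,783.4

≈ 26780 RPM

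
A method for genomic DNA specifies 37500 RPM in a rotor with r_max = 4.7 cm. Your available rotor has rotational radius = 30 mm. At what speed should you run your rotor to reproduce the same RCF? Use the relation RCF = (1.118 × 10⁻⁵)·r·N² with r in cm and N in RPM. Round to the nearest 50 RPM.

≈ 46950 RPM

RCF = 1.118 × 10⁻⁵ × r × N²
RCF_original = 1.118 × 10⁻⁵ × 4.7 × (37500)² = 1.118 × 10⁻⁵ × 4.7 × 1,406,250,000 ≈ 73,892.8 × g
Your rotor: r = 30 mm = 3.0 cm
73,892.8 = 1.118 × 10⁻⁵ × 3 × N²
N² = 73,892.8 / (3.354 × 10⁻⁵) = 2,203,124,627
N ≈ √2,203,124,627 ≈ 46,937.5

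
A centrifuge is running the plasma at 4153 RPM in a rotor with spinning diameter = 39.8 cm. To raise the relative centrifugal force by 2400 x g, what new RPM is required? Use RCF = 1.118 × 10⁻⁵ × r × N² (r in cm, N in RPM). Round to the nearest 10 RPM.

N₂ ≈ 5290 RPM

r = 39.8 / 2 = 19.9 cm
Current RCF = 1.118 × 10⁻⁵ × 19.9 × (4153)² = 1.118 × 10⁻⁵ × 19.9 × 17,247,409 ≈ 3,837.2 × g
Target RCF = 3,837.2 + 2,400 = 6,237.2 × g
N² = 6,237.2 / (22.2482 × 10⁻⁵) = 28,034,628
N ≈ √28,034,628 ≈ 5,294.8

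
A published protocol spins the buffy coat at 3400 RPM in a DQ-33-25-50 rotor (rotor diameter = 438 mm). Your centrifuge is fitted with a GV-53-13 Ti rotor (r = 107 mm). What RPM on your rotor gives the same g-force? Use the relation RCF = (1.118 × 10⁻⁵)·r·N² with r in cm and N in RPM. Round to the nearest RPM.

Original rotor: r = 438 mm / 2 = 219 mm = 21.9 cm
RCF_original = 1.118 × 10⁻⁵ × 21.9 × (3400)² = 1.118 × 10⁻⁵ × 21.9 × 11,560,000 ≈ 2,830.4 × g
Your rotor: r = 107 mm = 10.7 cm
2,830.4 = 1.118 × 10⁻⁵ × 10.7 × N²
N² = 2,830.4 / (11.9626 × 10⁻⁵) = 23,660,408
N ≈ √23,660,408 ≈ 4,864.2

≈ 4864 RPM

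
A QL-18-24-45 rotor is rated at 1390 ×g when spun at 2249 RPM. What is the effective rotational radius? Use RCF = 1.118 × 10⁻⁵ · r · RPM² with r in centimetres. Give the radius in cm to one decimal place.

≈ 24.6 cm

RCF = 1.118 × 10⁻⁵ × r × N²
1390 = 1.118 × 10⁻⁵ × r × (2249)²
r = 1390 / (1.118 × 10⁻⁵ × 5,058,001) = 1390 / 56.54845 ≈ 24.581 cm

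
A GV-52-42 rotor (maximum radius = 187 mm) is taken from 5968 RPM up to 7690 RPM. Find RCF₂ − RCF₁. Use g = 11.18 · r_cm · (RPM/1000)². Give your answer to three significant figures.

4920 × g

r = 187 mm = 18.7 cm
RCF₁ = 11.18 × 18.7 × (5.968)² = 11.18 × 18.7 × 35.617024 ≈ 7,446.3 × g
RCF₂ = 11.18 × 18.7 × (7.69)² = 11.18 × 18.7 × 59.1361 ≈ 12,363.3 × g
Increase = 12,363.3 − 7,446.3 = 4,917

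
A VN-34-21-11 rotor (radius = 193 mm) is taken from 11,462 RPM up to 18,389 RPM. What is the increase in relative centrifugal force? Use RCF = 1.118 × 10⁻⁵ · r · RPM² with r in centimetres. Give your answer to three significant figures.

r = 193 mm = 19.3 cm
RCF₁ = 1.118 × 10⁻⁵ × 19.3 × (11462)² = 1.118 × 10⁻⁵ × 19.3 × 131,377,444 ≈ 28,347.8 × g
RCF₂ = 1.118 × 10⁻⁵ × 19.3 × (18389)² = 1.118 × 10⁻⁵ × 19.3 × 338,155,321 ≈ 72,965.1 × g
Increase = 72,965.1 − 28,347.8 = 44,617.3

≈ 44600 x g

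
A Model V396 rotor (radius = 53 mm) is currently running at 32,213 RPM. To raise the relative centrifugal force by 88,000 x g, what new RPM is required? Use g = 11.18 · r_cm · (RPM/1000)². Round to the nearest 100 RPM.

N₂ ≈ 50200 RPM

r = 53 mm = 5.3 cm
Current RCF = 11.18 × 5.3 × (32.213)² = 11.18 × 5.3 × 1,037.677369 ≈ 61,486.5 × g
Target RCF = 61,486.5 + 88,000 = 149,486.5 × g
(N/1000)² = 149,486.5 / 59.254 = 2522.809
N = 1000 × √2522.809 ≈ 50,227.6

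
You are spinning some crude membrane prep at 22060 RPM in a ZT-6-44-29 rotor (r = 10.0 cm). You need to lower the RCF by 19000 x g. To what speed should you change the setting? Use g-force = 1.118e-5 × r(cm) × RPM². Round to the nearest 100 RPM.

17800 RPM

Current RCF = 1.118 × 10⁻⁵ × 10 × (22060)² = 1.118 × 10⁻⁵ × 10 × 486,643,600 ≈ 54,406.8 × g
Target RCF = 54,406.8 − 19,000 = 35,406.8 × g
N² = 35,406.8 / (11.18 × 10⁻⁵) = 316,697,674
N ≈ √316,697,674 ≈ 17,796.0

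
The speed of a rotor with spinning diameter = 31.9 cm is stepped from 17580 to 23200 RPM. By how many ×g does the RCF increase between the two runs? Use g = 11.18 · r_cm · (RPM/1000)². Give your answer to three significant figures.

r = 31.9 / 2 = 15.95 cm
RCF₁ = 11.18 × 15.95 × (17.58)² = 11.18 × 15.95 × 309.0564 ≈ 55,111.2 × g
RCF₂ = 11.18 × 15.95 × (23.2)² = 11.18 × 15.95 × 538.24 ≈ 95,979.5 × g
Increase = 95,979.5 − 55,111.2 = 40,868.3

≈ 40900 ×g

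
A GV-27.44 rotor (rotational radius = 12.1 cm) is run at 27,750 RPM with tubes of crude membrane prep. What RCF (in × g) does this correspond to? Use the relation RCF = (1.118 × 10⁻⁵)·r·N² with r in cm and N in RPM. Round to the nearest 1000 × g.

RCF = 1.118 × 10⁻⁵ × 12.1 × (27750)² = 1.118 × 10⁻⁵ × 12.1 × 770,062,500 ≈ 104,172.5 × g

≈ 104000 × g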